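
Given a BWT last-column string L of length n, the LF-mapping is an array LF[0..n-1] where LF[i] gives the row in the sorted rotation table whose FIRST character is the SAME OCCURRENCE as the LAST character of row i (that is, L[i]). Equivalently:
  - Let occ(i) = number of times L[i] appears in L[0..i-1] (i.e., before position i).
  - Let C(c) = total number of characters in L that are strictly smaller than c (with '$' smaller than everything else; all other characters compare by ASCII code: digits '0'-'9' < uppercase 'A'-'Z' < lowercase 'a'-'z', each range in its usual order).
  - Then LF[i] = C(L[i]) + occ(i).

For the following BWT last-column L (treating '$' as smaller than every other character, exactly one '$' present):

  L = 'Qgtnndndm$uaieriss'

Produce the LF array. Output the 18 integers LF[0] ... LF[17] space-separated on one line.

Char counts: '$':1, 'Q':1, 'a':1, 'd':2, 'e':1, 'g':1, 'i':2, 'm':1, 'n':3, 'r':1, 's':2, 't':1, 'u':1
C (first-col start): C('$')=0, C('Q')=1, C('a')=2, C('d')=3, C('e')=5, C('g')=6, C('i')=7, C('m')=9, C('n')=10, C('r')=13, C('s')=14, C('t')=16, C('u')=17
L[0]='Q': occ=0, LF[0]=C('Q')+0=1+0=1
L[1]='g': occ=0, LF[1]=C('g')+0=6+0=6
L[2]='t': occ=0, LF[2]=C('t')+0=16+0=16
L[3]='n': occ=0, LF[3]=C('n')+0=10+0=10
L[4]='n': occ=1, LF[4]=C('n')+1=10+1=11
L[5]='d': occ=0, LF[5]=C('d')+0=3+0=3
L[6]='n': occ=2, LF[6]=C('n')+2=10+2=12
L[7]='d': occ=1, LF[7]=C('d')+1=3+1=4
L[8]='m': occ=0, LF[8]=C('m')+0=9+0=9
L[9]='$': occ=0, LF[9]=C('$')+0=0+0=0
L[10]='u': occ=0, LF[10]=C('u')+0=17+0=17
L[11]='a': occ=0, LF[11]=C('a')+0=2+0=2
L[12]='i': occ=0, LF[12]=C('i')+0=7+0=7
L[13]='e': occ=0, LF[13]=C('e')+0=5+0=5
L[14]='r': occ=0, LF[14]=C('r')+0=13+0=13
L[15]='i': occ=1, LF[15]=C('i')+1=7+1=8
L[16]='s': occ=0, LF[16]=C('s')+0=14+0=14
L[17]='s': occ=1, LF[17]=C('s')+1=14+1=15

Answer: 1 6 16 10 11 3 12 4 9 0 17 2 7 5 13 8 14 15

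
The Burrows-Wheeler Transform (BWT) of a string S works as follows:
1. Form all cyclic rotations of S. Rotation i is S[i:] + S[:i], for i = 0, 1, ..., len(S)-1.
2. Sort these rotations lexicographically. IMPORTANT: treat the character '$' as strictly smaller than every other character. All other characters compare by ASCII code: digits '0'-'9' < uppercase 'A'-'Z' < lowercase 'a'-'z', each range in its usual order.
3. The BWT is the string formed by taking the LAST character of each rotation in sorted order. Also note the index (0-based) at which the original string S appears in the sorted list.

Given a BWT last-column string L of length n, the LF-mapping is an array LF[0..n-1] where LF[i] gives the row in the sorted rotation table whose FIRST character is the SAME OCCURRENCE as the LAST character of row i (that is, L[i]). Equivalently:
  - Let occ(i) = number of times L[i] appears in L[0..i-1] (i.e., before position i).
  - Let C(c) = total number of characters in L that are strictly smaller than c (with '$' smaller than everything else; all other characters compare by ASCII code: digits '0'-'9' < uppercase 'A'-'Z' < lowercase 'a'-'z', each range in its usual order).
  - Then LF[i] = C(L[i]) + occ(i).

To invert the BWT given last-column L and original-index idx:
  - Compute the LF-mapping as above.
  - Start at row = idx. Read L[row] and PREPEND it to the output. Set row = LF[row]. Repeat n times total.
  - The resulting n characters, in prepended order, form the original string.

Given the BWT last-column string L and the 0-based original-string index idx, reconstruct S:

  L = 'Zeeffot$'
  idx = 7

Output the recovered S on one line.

Answer: toffeeZ$

Derivation:
LF mapping: 1 2 3 4 5 6 7 0
Walk LF starting at row 7, prepending L[row]:
  step 1: row=7, L[7]='$', prepend. Next row=LF[7]=0
  step 2: row=0, L[0]='Z', prepend. Next row=LF[0]=1
  step 3: row=1, L[1]='e', prepend. Next row=LF[1]=2
  step 4: row=2, L[2]='e', prepend. Next row=LF[2]=3
  step 5: row=3, L[3]='f', prepend. Next row=LF[3]=4
  step 6: row=4, L[4]='f', prepend. Next row=LF[4]=5
  step 7: row=5, L[5]='o', prepend. Next row=LF[5]=6
  step 8: row=6, L[6]='t', prepend. Next row=LF[6]=7
Reversed output: toffeeZ$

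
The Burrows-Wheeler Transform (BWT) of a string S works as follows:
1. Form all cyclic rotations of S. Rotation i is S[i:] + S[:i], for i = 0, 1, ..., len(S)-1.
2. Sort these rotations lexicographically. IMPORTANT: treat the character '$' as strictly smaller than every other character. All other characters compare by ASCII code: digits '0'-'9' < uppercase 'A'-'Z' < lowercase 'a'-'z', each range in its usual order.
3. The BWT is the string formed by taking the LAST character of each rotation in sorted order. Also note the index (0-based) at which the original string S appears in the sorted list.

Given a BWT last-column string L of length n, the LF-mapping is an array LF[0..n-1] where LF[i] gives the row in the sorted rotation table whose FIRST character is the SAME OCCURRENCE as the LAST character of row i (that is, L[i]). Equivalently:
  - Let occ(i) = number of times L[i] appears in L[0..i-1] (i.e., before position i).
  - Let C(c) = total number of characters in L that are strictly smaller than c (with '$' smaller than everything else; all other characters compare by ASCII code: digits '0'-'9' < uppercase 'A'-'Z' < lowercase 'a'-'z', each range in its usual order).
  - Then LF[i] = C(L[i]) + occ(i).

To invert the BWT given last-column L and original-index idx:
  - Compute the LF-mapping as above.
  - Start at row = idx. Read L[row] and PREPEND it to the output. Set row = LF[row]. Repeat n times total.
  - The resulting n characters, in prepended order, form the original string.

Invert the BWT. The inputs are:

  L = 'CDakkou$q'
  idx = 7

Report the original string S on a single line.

Answer: quokkaDC$

Derivation:
LF mapping: 1 2 3 4 5 6 8 0 7
Walk LF starting at row 7, prepending L[row]:
  step 1: row=7, L[7]='$', prepend. Next row=LF[7]=0
  step 2: row=0, L[0]='C', prepend. Next row=LF[0]=1
  step 3: row=1, L[1]='D', prepend. Next row=LF[1]=2
  step 4: row=2, L[2]='a', prepend. Next row=LF[2]=3
  step 5: row=3, L[3]='k', prepend. Next row=LF[3]=4
  step 6: row=4, L[4]='k', prepend. Next row=LF[4]=5
  step 7: row=5, L[5]='o', prepend. Next row=LF[5]=6
  step 8: row=6, L[6]='u', prepend. Next row=LF[6]=8
  step 9: row=8, L[8]='q', prepend. Next row=LF[8]=7
Reversed output: quokkaDC$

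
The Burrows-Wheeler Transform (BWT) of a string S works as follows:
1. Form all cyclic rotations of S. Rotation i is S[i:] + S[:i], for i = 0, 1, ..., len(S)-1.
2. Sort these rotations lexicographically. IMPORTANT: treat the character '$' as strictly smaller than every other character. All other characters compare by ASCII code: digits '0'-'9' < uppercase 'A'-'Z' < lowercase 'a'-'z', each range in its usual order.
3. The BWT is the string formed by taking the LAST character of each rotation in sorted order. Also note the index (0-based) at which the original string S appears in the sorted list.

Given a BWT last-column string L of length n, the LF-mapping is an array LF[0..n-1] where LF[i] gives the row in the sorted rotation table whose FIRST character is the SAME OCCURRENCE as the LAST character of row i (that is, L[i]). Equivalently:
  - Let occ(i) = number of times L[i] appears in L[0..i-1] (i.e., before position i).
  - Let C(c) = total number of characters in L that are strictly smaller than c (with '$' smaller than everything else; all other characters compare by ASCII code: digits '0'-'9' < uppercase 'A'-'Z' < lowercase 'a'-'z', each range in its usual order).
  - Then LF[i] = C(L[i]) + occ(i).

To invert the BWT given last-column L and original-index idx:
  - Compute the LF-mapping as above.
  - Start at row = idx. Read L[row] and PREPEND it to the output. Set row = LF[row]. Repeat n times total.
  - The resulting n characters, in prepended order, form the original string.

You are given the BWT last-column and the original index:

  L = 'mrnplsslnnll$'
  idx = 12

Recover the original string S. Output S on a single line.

Answer: snlnnplrllsm$

Derivation:
LF mapping: 5 10 6 9 1 11 12 2 7 8 3 4 0
Walk LF starting at row 12, prepending L[row]:
  step 1: row=12, L[12]='$', prepend. Next row=LF[12]=0
  step 2: row=0, L[0]='m', prepend. Next row=LF[0]=5
  step 3: row=5, L[5]='s', prepend. Next row=LF[5]=11
  step 4: row=11, L[11]='l', prepend. Next row=LF[11]=4
  step 5: row=4, L[4]='l', prepend. Next row=LF[4]=1
  step 6: row=1, L[1]='r', prepend. Next row=LF[1]=10
  step 7: row=10, L[10]='l', prepend. Next row=LF[10]=3
  step 8: row=3, L[3]='p', prepend. Next row=LF[3]=9
  step 9: row=9, L[9]='n', prepend. Next row=LF[9]=8
  step 10: row=8, L[8]='n', prepend. Next row=LF[8]=7
  step 11: row=7, L[7]='l', prepend. Next row=LF[7]=2
  step 12: row=2, L[2]='n', prepend. Next row=LF[2]=6
  step 13: row=6, L[6]='s', prepend. Next row=LF[6]=12
Reversed output: snlnnplrllsm$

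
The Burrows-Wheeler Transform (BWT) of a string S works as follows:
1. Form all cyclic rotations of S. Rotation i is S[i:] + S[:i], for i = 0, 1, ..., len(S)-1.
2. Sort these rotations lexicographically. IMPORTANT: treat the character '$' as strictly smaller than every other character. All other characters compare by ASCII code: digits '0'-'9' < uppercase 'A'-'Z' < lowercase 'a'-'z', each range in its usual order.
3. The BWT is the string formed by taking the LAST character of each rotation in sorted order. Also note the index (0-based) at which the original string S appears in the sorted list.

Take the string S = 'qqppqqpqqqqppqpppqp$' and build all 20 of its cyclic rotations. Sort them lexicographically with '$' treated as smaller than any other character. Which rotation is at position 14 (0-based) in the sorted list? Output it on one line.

Answer: qpqqqqppqpppqp$qqppq

Derivation:
All 20 rotations (rotation i = S[i:]+S[:i]):
  rot[0] = qqppqqpqqqqppqpppqp$
  rot[1] = qppqqpqqqqppqpppqp$q
  rot[2] = ppqqpqqqqppqpppqp$qq
  rot[3] = pqqpqqqqppqpppqp$qqp
  rot[4] = qqpqqqqppqpppqp$qqpp
  rot[5] = qpqqqqppqpppqp$qqppq
  rot[6] = pqqqqppqpppqp$qqppqq
  rot[7] = qqqqppqpppqp$qqppqqp
  rot[8] = qqqppqpppqp$qqppqqpq
  rot[9] = qqppqpppqp$qqppqqpqq
  rot[10] = qppqpppqp$qqppqqpqqq
  rot[11] = ppqpppqp$qqppqqpqqqq
  rot[12] = pqpppqp$qqppqqpqqqqp
  rot[13] = qpppqp$qqppqqpqqqqpp
  rot[14] = pppqp$qqppqqpqqqqppq
  rot[15] = ppqp$qqppqqpqqqqppqp
  rot[16] = pqp$qqppqqpqqqqppqpp
  rot[17] = qp$qqppqqpqqqqppqppp
  rot[18] = p$qqppqqpqqqqppqpppq
  rot[19] = $qqppqqpqqqqppqpppqp
Sorted (with $ < everything):
  sorted[0] = $qqppqqpqqqqppqpppqp
  sorted[1] = p$qqppqqpqqqqppqpppq
  sorted[2] = pppqp$qqppqqpqqqqppq
  sorted[3] = ppqp$qqppqqpqqqqppqp
  sorted[4] = ppqpppqp$qqppqqpqqqq
  sorted[5] = ppqqpqqqqppqpppqp$qq
  sorted[6] = pqp$qqppqqpqqqqppqpp
  sorted[7] = pqpppqp$qqppqqpqqqqp
  sorted[8] = pqqpqqqqppqpppqp$qqp
  sorted[9] = pqqqqppqpppqp$qqppqq
  sorted[10] = qp$qqppqqpqqqqppqppp
  sorted[11] = qpppqp$qqppqqpqqqqpp
  sorted[12] = qppqpppqp$qqppqqpqqq
  sorted[13] = qppqqpqqqqppqpppqp$q
  sorted[14] = qpqqqqppqpppqp$qqppq
  sorted[15] = qqppqpppqp$qqppqqpqq
  sorted[16] = qqppqqpqqqqppqpppqp$
  sorted[17] = qqpqqqqppqpppqp$qqpp
  sorted[18] = qqqppqpppqp$qqppqqpq
  sorted[19] = qqqqppqpppqp$qqppqqp
sorted[14] = qpqqqqppqpppqp$qqppq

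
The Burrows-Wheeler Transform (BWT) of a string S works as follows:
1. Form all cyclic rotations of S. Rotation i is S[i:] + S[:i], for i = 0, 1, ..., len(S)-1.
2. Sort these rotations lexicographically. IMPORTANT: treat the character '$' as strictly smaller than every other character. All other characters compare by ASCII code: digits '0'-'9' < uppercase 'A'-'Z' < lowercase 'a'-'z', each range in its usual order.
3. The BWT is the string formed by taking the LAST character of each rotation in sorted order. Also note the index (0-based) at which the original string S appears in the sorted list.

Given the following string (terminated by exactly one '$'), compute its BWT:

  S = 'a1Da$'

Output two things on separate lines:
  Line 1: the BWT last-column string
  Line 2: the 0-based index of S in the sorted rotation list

Answer: aa1D$
4

Derivation:
All 5 rotations (rotation i = S[i:]+S[:i]):
  rot[0] = a1Da$
  rot[1] = 1Da$a
  rot[2] = Da$a1
  rot[3] = a$a1D
  rot[4] = $a1Da
Sorted (with $ < everything):
  sorted[0] = $a1Da  (last char: 'a')
  sorted[1] = 1Da$a  (last char: 'a')
  sorted[2] = Da$a1  (last char: '1')
  sorted[3] = a$a1D  (last char: 'D')
  sorted[4] = a1Da$  (last char: '$')
Last column: aa1D$
Original string S is at sorted index 4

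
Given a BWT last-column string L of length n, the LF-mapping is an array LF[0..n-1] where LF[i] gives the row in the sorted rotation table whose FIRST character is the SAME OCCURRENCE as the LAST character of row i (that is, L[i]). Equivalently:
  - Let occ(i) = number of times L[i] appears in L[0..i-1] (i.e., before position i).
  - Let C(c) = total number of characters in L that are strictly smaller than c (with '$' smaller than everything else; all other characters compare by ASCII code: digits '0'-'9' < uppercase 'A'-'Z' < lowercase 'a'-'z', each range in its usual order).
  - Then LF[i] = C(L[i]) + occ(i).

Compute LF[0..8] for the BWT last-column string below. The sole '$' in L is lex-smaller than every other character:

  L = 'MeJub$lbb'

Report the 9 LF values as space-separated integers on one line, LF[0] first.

Char counts: '$':1, 'J':1, 'M':1, 'b':3, 'e':1, 'l':1, 'u':1
C (first-col start): C('$')=0, C('J')=1, C('M')=2, C('b')=3, C('e')=6, C('l')=7, C('u')=8
L[0]='M': occ=0, LF[0]=C('M')+0=2+0=2
L[1]='e': occ=0, LF[1]=C('e')+0=6+0=6
L[2]='J': occ=0, LF[2]=C('J')+0=1+0=1
L[3]='u': occ=0, LF[3]=C('u')+0=8+0=8
L[4]='b': occ=0, LF[4]=C('b')+0=3+0=3
L[5]='$': occ=0, LF[5]=C('$')+0=0+0=0
L[6]='l': occ=0, LF[6]=C('l')+0=7+0=7
L[7]='b': occ=1, LF[7]=C('b')+1=3+1=4
L[8]='b': occ=2, LF[8]=C('b')+2=3+2=5

Answer: 2 6 1 8 3 0 7 4 5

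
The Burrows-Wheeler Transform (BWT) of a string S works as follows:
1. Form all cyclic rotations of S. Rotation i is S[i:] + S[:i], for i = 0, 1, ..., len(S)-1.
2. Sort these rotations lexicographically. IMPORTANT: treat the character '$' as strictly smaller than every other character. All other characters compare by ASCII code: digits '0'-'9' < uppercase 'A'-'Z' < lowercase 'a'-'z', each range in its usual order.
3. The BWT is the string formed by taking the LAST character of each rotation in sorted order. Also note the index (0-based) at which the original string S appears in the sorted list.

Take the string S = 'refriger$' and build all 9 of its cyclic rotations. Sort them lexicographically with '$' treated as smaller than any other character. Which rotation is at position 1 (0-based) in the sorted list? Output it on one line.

All 9 rotations (rotation i = S[i:]+S[:i]):
  rot[0] = refriger$
  rot[1] = efriger$r
  rot[2] = friger$re
  rot[3] = riger$ref
  rot[4] = iger$refr
  rot[5] = ger$refri
  rot[6] = er$refrig
  rot[7] = r$refrige
  rot[8] = $refriger
Sorted (with $ < everything):
  sorted[0] = $refriger
  sorted[1] = efriger$r
  sorted[2] = er$refrig
  sorted[3] = friger$re
  sorted[4] = ger$refri
  sorted[5] = iger$refr
  sorted[6] = r$refrige
  sorted[7] = refriger$
  sorted[8] = riger$ref
sorted[1] = efriger$r

Answer: efriger$r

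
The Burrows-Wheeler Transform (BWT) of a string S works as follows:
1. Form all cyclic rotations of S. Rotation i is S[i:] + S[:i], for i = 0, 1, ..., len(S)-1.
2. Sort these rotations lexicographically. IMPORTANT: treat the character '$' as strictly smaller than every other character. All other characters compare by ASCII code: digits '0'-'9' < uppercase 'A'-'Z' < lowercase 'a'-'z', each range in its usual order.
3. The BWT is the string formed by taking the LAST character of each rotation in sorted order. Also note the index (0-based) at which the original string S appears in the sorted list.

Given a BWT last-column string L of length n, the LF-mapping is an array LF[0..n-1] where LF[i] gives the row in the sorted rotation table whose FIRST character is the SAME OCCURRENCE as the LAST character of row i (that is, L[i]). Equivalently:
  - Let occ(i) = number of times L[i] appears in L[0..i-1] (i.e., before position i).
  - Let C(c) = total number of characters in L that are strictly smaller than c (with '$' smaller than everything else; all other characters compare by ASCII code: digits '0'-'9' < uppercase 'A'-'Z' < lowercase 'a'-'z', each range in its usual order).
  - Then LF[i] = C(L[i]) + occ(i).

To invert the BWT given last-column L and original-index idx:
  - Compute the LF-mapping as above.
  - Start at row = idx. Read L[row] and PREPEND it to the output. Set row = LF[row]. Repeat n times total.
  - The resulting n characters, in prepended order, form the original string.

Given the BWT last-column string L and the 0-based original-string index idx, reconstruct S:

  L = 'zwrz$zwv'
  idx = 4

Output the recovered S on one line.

Answer: wzwrvzz$

Derivation:
LF mapping: 5 3 1 6 0 7 4 2
Walk LF starting at row 4, prepending L[row]:
  step 1: row=4, L[4]='$', prepend. Next row=LF[4]=0
  step 2: row=0, L[0]='z', prepend. Next row=LF[0]=5
  step 3: row=5, L[5]='z', prepend. Next row=LF[5]=7
  step 4: row=7, L[7]='v', prepend. Next row=LF[7]=2
  step 5: row=2, L[2]='r', prepend. Next row=LF[2]=1
  step 6: row=1, L[1]='w', prepend. Next row=LF[1]=3
  step 7: row=3, L[3]='z', prepend. Next row=LF[3]=6
  step 8: row=6, L[6]='w', prepend. Next row=LF[6]=4
Reversed output: wzwrvzz$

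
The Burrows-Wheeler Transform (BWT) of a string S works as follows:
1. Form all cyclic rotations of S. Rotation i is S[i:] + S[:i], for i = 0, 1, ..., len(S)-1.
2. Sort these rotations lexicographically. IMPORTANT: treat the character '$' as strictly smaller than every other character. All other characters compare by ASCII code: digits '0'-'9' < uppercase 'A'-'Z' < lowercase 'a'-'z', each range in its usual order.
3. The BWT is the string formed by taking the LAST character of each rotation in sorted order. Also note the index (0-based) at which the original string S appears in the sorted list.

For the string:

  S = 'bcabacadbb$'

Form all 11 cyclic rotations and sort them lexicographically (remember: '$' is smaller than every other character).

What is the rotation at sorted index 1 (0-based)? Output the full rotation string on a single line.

All 11 rotations (rotation i = S[i:]+S[:i]):
  rot[0] = bcabacadbb$
  rot[1] = cabacadbb$b
  rot[2] = abacadbb$bc
  rot[3] = bacadbb$bca
  rot[4] = acadbb$bcab
  rot[5] = cadbb$bcaba
  rot[6] = adbb$bcabac
  rot[7] = dbb$bcabaca
  rot[8] = bb$bcabacad
  rot[9] = b$bcabacadb
  rot[10] = $bcabacadbb
Sorted (with $ < everything):
  sorted[0] = $bcabacadbb
  sorted[1] = abacadbb$bc
  sorted[2] = acadbb$bcab
  sorted[3] = adbb$bcabac
  sorted[4] = b$bcabacadb
  sorted[5] = bacadbb$bca
  sorted[6] = bb$bcabacad
  sorted[7] = bcabacadbb$
  sorted[8] = cabacadbb$b
  sorted[9] = cadbb$bcaba
  sorted[10] = dbb$bcabaca
sorted[1] = abacadbb$bc

Answer: abacadbb$bc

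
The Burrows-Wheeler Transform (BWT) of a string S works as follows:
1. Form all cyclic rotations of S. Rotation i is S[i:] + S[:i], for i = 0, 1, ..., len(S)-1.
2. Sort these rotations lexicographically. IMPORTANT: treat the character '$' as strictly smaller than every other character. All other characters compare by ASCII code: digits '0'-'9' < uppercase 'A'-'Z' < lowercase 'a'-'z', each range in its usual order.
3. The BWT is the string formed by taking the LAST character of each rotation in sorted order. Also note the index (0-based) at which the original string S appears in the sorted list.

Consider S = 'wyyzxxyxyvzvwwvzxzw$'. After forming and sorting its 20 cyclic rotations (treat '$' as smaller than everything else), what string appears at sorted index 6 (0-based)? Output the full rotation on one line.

All 20 rotations (rotation i = S[i:]+S[:i]):
  rot[0] = wyyzxxyxyvzvwwvzxzw$
  rot[1] = yyzxxyxyvzvwwvzxzw$w
  rot[2] = yzxxyxyvzvwwvzxzw$wy
  rot[3] = zxxyxyvzvwwvzxzw$wyy
  rot[4] = xxyxyvzvwwvzxzw$wyyz
  rot[5] = xyxyvzvwwvzxzw$wyyzx
  rot[6] = yxyvzvwwvzxzw$wyyzxx
  rot[7] = xyvzvwwvzxzw$wyyzxxy
  rot[8] = yvzvwwvzxzw$wyyzxxyx
  rot[9] = vzvwwvzxzw$wyyzxxyxy
  rot[10] = zvwwvzxzw$wyyzxxyxyv
  rot[11] = vwwvzxzw$wyyzxxyxyvz
  rot[12] = wwvzxzw$wyyzxxyxyvzv
  rot[13] = wvzxzw$wyyzxxyxyvzvw
  rot[14] = vzxzw$wyyzxxyxyvzvww
  rot[15] = zxzw$wyyzxxyxyvzvwwv
  rot[16] = xzw$wyyzxxyxyvzvwwvz
  rot[17] = zw$wyyzxxyxyvzvwwvzx
  rot[18] = w$wyyzxxyxyvzvwwvzxz
  rot[19] = $wyyzxxyxyvzvwwvzxzw
Sorted (with $ < everything):
  sorted[0] = $wyyzxxyxyvzvwwvzxzw
  sorted[1] = vwwvzxzw$wyyzxxyxyvz
  sorted[2] = vzvwwvzxzw$wyyzxxyxy
  sorted[3] = vzxzw$wyyzxxyxyvzvww
  sorted[4] = w$wyyzxxyxyvzvwwvzxz
  sorted[5] = wvzxzw$wyyzxxyxyvzvw
  sorted[6] = wwvzxzw$wyyzxxyxyvzv
  sorted[7] = wyyzxxyxyvzvwwvzxzw$
  sorted[8] = xxyxyvzvwwvzxzw$wyyz
  sorted[9] = xyvzvwwvzxzw$wyyzxxy
  sorted[10] = xyxyvzvwwvzxzw$wyyzx
  sorted[11] = xzw$wyyzxxyxyvzvwwvz
  sorted[12] = yvzvwwvzxzw$wyyzxxyx
  sorted[13] = yxyvzvwwvzxzw$wyyzxx
  sorted[14] = yyzxxyxyvzvwwvzxzw$w
  sorted[15] = yzxxyxyvzvwwvzxzw$wy
  sorted[16] = zvwwvzxzw$wyyzxxyxyv
  sorted[17] = zw$wyyzxxyxyvzvwwvzx
  sorted[18] = zxxyxyvzvwwvzxzw$wyy
  sorted[19] = zxzw$wyyzxxyxyvzvwwv
sorted[6] = wwvzxzw$wyyzxxyxyvzv

Answer: wwvzxzw$wyyzxxyxyvzv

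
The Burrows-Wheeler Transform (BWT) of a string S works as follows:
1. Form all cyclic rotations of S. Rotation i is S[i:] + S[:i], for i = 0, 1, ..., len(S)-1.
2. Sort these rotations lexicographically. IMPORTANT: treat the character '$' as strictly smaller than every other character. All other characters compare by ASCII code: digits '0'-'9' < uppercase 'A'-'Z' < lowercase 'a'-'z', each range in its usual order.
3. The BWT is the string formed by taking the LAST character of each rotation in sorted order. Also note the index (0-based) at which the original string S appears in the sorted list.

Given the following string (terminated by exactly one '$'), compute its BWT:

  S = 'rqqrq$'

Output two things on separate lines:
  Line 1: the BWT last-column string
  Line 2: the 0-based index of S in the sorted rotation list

Answer: qrrqq$
5

Derivation:
All 6 rotations (rotation i = S[i:]+S[:i]):
  rot[0] = rqqrq$
  rot[1] = qqrq$r
  rot[2] = qrq$rq
  rot[3] = rq$rqq
  rot[4] = q$rqqr
  rot[5] = $rqqrq
Sorted (with $ < everything):
  sorted[0] = $rqqrq  (last char: 'q')
  sorted[1] = q$rqqr  (last char: 'r')
  sorted[2] = qqrq$r  (last char: 'r')
  sorted[3] = qrq$rq  (last char: 'q')
  sorted[4] = rq$rqq  (last char: 'q')
  sorted[5] = rqqrq$  (last char: '$')
Last column: qrrqq$
Original string S is at sorted index 5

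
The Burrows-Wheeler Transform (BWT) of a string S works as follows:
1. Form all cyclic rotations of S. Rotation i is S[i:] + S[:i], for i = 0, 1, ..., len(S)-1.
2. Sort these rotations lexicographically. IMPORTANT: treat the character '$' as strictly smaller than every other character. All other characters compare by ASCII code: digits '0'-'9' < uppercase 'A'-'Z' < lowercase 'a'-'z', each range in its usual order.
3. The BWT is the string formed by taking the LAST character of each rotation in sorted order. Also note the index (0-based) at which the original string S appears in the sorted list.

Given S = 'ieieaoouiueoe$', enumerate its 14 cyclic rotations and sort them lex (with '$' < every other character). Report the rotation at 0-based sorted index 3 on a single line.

Answer: eaoouiueoe$iei

Derivation:
All 14 rotations (rotation i = S[i:]+S[:i]):
  rot[0] = ieieaoouiueoe$
  rot[1] = eieaoouiueoe$i
  rot[2] = ieaoouiueoe$ie
  rot[3] = eaoouiueoe$iei
  rot[4] = aoouiueoe$ieie
  rot[5] = oouiueoe$ieiea
  rot[6] = ouiueoe$ieieao
  rot[7] = uiueoe$ieieaoo
  rot[8] = iueoe$ieieaoou
  rot[9] = ueoe$ieieaooui
  rot[10] = eoe$ieieaoouiu
  rot[11] = oe$ieieaoouiue
  rot[12] = e$ieieaoouiueo
  rot[13] = $ieieaoouiueoe
Sorted (with $ < everything):
  sorted[0] = $ieieaoouiueoe
  sorted[1] = aoouiueoe$ieie
  sorted[2] = e$ieieaoouiueo
  sorted[3] = eaoouiueoe$iei
  sorted[4] = eieaoouiueoe$i
  sorted[5] = eoe$ieieaoouiu
  sorted[6] = ieaoouiueoe$ie
  sorted[7] = ieieaoouiueoe$
  sorted[8] = iueoe$ieieaoou
  sorted[9] = oe$ieieaoouiue
  sorted[10] = oouiueoe$ieiea
  sorted[11] = ouiueoe$ieieao
  sorted[12] = ueoe$ieieaooui
  sorted[13] = uiueoe$ieieaoo
sorted[3] = eaoouiueoe$iei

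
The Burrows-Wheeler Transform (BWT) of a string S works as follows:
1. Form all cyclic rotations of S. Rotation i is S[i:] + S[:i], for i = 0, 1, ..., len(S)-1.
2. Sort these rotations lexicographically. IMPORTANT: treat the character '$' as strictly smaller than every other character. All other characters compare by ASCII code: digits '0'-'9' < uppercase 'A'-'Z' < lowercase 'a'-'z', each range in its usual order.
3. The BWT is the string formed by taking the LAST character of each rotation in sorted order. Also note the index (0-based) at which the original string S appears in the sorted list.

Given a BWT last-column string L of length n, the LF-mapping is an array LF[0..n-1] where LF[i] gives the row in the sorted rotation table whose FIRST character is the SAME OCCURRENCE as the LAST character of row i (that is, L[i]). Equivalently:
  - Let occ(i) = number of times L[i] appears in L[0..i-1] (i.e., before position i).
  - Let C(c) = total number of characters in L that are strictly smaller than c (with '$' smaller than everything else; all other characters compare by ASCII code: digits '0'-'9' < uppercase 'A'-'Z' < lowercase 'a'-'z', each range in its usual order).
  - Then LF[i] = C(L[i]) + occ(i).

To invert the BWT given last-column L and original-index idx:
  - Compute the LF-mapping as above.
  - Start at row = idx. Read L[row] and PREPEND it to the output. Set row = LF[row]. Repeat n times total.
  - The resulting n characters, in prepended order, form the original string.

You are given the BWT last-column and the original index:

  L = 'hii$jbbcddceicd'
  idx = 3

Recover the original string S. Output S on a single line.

Answer: cdeibciibddjch$

Derivation:
LF mapping: 10 11 12 0 14 1 2 3 6 7 4 9 13 5 8
Walk LF starting at row 3, prepending L[row]:
  step 1: row=3, L[3]='$', prepend. Next row=LF[3]=0
  step 2: row=0, L[0]='h', prepend. Next row=LF[0]=10
  step 3: row=10, L[10]='c', prepend. Next row=LF[10]=4
  step 4: row=4, L[4]='j', prepend. Next row=LF[4]=14
  step 5: row=14, L[14]='d', prepend. Next row=LF[14]=8
  step 6: row=8, L[8]='d', prepend. Next row=LF[8]=6
  step 7: row=6, L[6]='b', prepend. Next row=LF[6]=2
  step 8: row=2, L[2]='i', prepend. Next row=LF[2]=12
  step 9: row=12, L[12]='i', prepend. Next row=LF[12]=13
  step 10: row=13, L[13]='c', prepend. Next row=LF[13]=5
  step 11: row=5, L[5]='b', prepend. Next row=LF[5]=1
  step 12: row=1, L[1]='i', prepend. Next row=LF[1]=11
  step 13: row=11, L[11]='e', prepend. Next row=LF[11]=9
  step 14: row=9, L[9]='d', prepend. Next row=LF[9]=7
  step 15: row=7, L[7]='c', prepend. Next row=LF[7]=3
Reversed output: cdeibciibddjch$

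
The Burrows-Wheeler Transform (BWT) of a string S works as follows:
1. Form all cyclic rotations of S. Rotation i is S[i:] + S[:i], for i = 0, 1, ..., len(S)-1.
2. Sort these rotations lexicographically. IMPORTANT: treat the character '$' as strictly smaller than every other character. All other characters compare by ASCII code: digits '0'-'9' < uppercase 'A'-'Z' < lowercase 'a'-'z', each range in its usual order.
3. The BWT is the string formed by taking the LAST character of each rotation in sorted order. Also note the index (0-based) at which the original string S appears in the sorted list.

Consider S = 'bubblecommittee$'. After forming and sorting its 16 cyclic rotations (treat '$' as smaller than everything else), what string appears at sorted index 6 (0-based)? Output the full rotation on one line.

All 16 rotations (rotation i = S[i:]+S[:i]):
  rot[0] = bubblecommittee$
  rot[1] = ubblecommittee$b
  rot[2] = bblecommittee$bu
  rot[3] = blecommittee$bub
  rot[4] = lecommittee$bubb
  rot[5] = ecommittee$bubbl
  rot[6] = committee$bubble
  rot[7] = ommittee$bubblec
  rot[8] = mmittee$bubbleco
  rot[9] = mittee$bubblecom
  rot[10] = ittee$bubblecomm
  rot[11] = ttee$bubblecommi
  rot[12] = tee$bubblecommit
  rot[13] = ee$bubblecommitt
  rot[14] = e$bubblecommitte
  rot[15] = $bubblecommittee
Sorted (with $ < everything):
  sorted[0] = $bubblecommittee
  sorted[1] = bblecommittee$bu
  sorted[2] = blecommittee$bub
  sorted[3] = bubblecommittee$
  sorted[4] = committee$bubble
  sorted[5] = e$bubblecommitte
  sorted[6] = ecommittee$bubbl
  sorted[7] = ee$bubblecommitt
  sorted[8] = ittee$bubblecomm
  sorted[9] = lecommittee$bubb
  sorted[10] = mittee$bubblecom
  sorted[11] = mmittee$bubbleco
  sorted[12] = ommittee$bubblec
  sorted[13] = tee$bubblecommit
  sorted[14] = ttee$bubblecommi
  sorted[15] = ubblecommittee$b
sorted[6] = ecommittee$bubbl

Answer: ecommittee$bubbl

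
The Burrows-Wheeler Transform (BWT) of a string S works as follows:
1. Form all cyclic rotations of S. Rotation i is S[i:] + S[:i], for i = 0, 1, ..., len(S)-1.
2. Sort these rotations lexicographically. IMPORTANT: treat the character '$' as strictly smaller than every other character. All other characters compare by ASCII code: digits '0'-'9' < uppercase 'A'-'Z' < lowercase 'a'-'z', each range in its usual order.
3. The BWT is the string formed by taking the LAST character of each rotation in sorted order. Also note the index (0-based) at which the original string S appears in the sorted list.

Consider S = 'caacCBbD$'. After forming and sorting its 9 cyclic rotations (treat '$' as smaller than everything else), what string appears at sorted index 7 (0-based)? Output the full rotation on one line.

All 9 rotations (rotation i = S[i:]+S[:i]):
  rot[0] = caacCBbD$
  rot[1] = aacCBbD$c
  rot[2] = acCBbD$ca
  rot[3] = cCBbD$caa
  rot[4] = CBbD$caac
  rot[5] = BbD$caacC
  rot[6] = bD$caacCB
  rot[7] = D$caacCBb
  rot[8] = $caacCBbD
Sorted (with $ < everything):
  sorted[0] = $caacCBbD
  sorted[1] = BbD$caacC
  sorted[2] = CBbD$caac
  sorted[3] = D$caacCBb
  sorted[4] = aacCBbD$c
  sorted[5] = acCBbD$ca
  sorted[6] = bD$caacCB
  sorted[7] = cCBbD$caa
  sorted[8] = caacCBbD$
sorted[7] = cCBbD$caa

Answer: cCBbD$caa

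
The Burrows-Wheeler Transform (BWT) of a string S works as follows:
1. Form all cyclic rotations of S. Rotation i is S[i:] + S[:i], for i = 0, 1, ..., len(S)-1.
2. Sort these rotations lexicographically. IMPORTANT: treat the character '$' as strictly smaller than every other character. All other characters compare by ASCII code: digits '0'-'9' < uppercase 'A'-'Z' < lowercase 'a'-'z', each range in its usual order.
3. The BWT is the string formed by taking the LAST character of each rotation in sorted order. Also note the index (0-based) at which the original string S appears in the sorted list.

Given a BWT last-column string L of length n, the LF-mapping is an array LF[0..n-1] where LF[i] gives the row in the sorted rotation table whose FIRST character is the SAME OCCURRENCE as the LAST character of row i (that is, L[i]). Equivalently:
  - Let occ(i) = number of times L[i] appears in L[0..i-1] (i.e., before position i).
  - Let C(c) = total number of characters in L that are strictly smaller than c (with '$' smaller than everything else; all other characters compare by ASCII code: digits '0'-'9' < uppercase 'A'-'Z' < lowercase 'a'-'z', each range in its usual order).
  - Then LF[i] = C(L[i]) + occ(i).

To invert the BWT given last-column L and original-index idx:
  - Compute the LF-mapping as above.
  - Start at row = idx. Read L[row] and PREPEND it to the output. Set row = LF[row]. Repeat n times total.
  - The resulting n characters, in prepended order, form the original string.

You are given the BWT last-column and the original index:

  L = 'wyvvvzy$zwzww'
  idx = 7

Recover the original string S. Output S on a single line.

Answer: wzzwywzyvvvw$

Derivation:
LF mapping: 4 8 1 2 3 10 9 0 11 5 12 6 7
Walk LF starting at row 7, prepending L[row]:
  step 1: row=7, L[7]='$', prepend. Next row=LF[7]=0
  step 2: row=0, L[0]='w', prepend. Next row=LF[0]=4
  step 3: row=4, L[4]='v', prepend. Next row=LF[4]=3
  step 4: row=3, L[3]='v', prepend. Next row=LF[3]=2
  step 5: row=2, L[2]='v', prepend. Next row=LF[2]=1
  step 6: row=1, L[1]='y', prepend. Next row=LF[1]=8
  step 7: row=8, L[8]='z', prepend. Next row=LF[8]=11
  step 8: row=11, L[11]='w', prepend. Next row=LF[11]=6
  step 9: row=6, L[6]='y', prepend. Next row=LF[6]=9
  step 10: row=9, L[9]='w', prepend. Next row=LF[9]=5
  step 11: row=5, L[5]='z', prepend. Next row=LF[5]=10
  step 12: row=10, L[10]='z', prepend. Next row=LF[10]=12
  step 13: row=12, L[12]='w', prepend. Next row=LF[12]=7
Reversed output: wzzwywzyvvvw$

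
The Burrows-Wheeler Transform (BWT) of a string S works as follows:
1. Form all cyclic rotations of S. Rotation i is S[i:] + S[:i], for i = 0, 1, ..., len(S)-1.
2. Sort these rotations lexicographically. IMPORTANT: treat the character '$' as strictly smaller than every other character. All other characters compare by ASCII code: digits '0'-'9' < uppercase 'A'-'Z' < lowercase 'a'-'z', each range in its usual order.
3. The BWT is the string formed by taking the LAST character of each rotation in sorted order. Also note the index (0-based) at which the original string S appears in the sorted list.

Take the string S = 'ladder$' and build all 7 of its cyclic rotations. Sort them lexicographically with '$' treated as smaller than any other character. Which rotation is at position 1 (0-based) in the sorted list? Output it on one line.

Answer: adder$l

Derivation:
All 7 rotations (rotation i = S[i:]+S[:i]):
  rot[0] = ladder$
  rot[1] = adder$l
  rot[2] = dder$la
  rot[3] = der$lad
  rot[4] = er$ladd
  rot[5] = r$ladde
  rot[6] = $ladder
Sorted (with $ < everything):
  sorted[0] = $ladder
  sorted[1] = adder$l
  sorted[2] = dder$la
  sorted[3] = der$lad
  sorted[4] = er$ladd
  sorted[5] = ladder$
  sorted[6] = r$ladde
sorted[1] = adder$l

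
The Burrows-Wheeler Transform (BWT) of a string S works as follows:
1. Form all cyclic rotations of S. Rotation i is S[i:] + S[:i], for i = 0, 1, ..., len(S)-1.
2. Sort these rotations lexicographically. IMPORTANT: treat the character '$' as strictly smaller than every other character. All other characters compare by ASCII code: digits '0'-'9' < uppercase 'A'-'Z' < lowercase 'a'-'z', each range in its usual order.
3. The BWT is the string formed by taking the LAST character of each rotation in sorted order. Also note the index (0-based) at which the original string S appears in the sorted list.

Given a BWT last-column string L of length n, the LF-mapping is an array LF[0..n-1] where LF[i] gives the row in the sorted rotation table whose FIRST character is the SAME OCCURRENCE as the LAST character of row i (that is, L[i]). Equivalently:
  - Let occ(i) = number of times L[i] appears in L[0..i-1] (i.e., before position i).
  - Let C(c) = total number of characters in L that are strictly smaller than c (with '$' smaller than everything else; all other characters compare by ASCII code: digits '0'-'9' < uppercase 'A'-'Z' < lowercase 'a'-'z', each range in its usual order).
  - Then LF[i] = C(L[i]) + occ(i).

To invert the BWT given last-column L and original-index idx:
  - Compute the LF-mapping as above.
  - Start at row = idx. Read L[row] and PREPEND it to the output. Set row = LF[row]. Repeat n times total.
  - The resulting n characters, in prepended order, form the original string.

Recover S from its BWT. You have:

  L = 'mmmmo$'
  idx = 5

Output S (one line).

Answer: ommmm$

Derivation:
LF mapping: 1 2 3 4 5 0
Walk LF starting at row 5, prepending L[row]:
  step 1: row=5, L[5]='$', prepend. Next row=LF[5]=0
  step 2: row=0, L[0]='m', prepend. Next row=LF[0]=1
  step 3: row=1, L[1]='m', prepend. Next row=LF[1]=2
  step 4: row=2, L[2]='m', prepend. Next row=LF[2]=3
  step 5: row=3, L[3]='m', prepend. Next row=LF[3]=4
  step 6: row=4, L[4]='o', prepend. Next row=LF[4]=5
Reversed output: ommmm$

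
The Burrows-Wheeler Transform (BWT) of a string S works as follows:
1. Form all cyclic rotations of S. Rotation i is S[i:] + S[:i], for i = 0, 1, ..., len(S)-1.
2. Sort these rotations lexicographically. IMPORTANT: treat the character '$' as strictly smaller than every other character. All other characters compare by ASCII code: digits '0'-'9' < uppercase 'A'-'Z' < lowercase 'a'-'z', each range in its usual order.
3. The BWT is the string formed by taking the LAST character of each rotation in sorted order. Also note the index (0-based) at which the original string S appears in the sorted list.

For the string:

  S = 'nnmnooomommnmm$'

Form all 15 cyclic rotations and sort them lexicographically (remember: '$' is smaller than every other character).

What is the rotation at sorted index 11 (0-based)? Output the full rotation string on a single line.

All 15 rotations (rotation i = S[i:]+S[:i]):
  rot[0] = nnmnooomommnmm$
  rot[1] = nmnooomommnmm$n
  rot[2] = mnooomommnmm$nn
  rot[3] = nooomommnmm$nnm
  rot[4] = ooomommnmm$nnmn
  rot[5] = oomommnmm$nnmno
  rot[6] = omommnmm$nnmnoo
  rot[7] = mommnmm$nnmnooo
  rot[8] = ommnmm$nnmnooom
  rot[9] = mmnmm$nnmnooomo
  rot[10] = mnmm$nnmnooomom
  rot[11] = nmm$nnmnooomomm
  rot[12] = mm$nnmnooomommn
  rot[13] = m$nnmnooomommnm
  rot[14] = $nnmnooomommnmm
Sorted (with $ < everything):
  sorted[0] = $nnmnooomommnmm
  sorted[1] = m$nnmnooomommnm
  sorted[2] = mm$nnmnooomommn
  sorted[3] = mmnmm$nnmnooomo
  sorted[4] = mnmm$nnmnooomom
  sorted[5] = mnooomommnmm$nn
  sorted[6] = mommnmm$nnmnooo
  sorted[7] = nmm$nnmnooomomm
  sorted[8] = nmnooomommnmm$n
  sorted[9] = nnmnooomommnmm$
  sorted[10] = nooomommnmm$nnm
  sorted[11] = ommnmm$nnmnooom
  sorted[12] = omommnmm$nnmnoo
  sorted[13] = oomommnmm$nnmno
  sorted[14] = ooomommnmm$nnmn
sorted[11] = ommnmm$nnmnooom

Answer: ommnmm$nnmnooom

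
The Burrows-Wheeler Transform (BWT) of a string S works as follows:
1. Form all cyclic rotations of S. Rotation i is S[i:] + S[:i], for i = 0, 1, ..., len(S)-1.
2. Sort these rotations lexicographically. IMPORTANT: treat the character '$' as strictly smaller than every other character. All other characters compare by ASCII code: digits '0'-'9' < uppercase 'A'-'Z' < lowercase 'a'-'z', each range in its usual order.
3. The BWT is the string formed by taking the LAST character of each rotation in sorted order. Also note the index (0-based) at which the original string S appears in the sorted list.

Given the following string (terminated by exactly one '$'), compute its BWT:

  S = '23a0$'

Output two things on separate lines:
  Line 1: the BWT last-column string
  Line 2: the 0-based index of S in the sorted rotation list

Answer: 0a$23
2

Derivation:
All 5 rotations (rotation i = S[i:]+S[:i]):
  rot[0] = 23a0$
  rot[1] = 3a0$2
  rot[2] = a0$23
  rot[3] = 0$23a
  rot[4] = $23a0
Sorted (with $ < everything):
  sorted[0] = $23a0  (last char: '0')
  sorted[1] = 0$23a  (last char: 'a')
  sorted[2] = 23a0$  (last char: '$')
  sorted[3] = 3a0$2  (last char: '2')
  sorted[4] = a0$23  (last char: '3')
Last column: 0a$23
Original string S is at sorted index 2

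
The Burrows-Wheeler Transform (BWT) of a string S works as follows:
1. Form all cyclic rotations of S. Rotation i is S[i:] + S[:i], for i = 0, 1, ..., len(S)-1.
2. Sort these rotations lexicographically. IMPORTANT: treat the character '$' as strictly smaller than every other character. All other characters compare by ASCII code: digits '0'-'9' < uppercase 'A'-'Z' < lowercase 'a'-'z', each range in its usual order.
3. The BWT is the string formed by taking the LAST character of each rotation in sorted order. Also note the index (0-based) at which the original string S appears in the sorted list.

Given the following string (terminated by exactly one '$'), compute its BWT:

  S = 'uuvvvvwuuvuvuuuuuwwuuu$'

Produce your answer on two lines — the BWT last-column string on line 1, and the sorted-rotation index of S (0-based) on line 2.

Answer: uuuwvuuw$uvuuuuuuvvvwvu
8

Derivation:
All 23 rotations (rotation i = S[i:]+S[:i]):
  rot[0] = uuvvvvwuuvuvuuuuuwwuuu$
  rot[1] = uvvvvwuuvuvuuuuuwwuuu$u
  rot[2] = vvvvwuuvuvuuuuuwwuuu$uu
  rot[3] = vvvwuuvuvuuuuuwwuuu$uuv
  rot[4] = vvwuuvuvuuuuuwwuuu$uuvv
  rot[5] = vwuuvuvuuuuuwwuuu$uuvvv
  rot[6] = wuuvuvuuuuuwwuuu$uuvvvv
  rot[7] = uuvuvuuuuuwwuuu$uuvvvvw
  rot[8] = uvuvuuuuuwwuuu$uuvvvvwu
  rot[9] = vuvuuuuuwwuuu$uuvvvvwuu
  rot[10] = uvuuuuuwwuuu$uuvvvvwuuv
  rot[11] = vuuuuuwwuuu$uuvvvvwuuvu
  rot[12] = uuuuuwwuuu$uuvvvvwuuvuv
  rot[13] = uuuuwwuuu$uuvvvvwuuvuvu
  rot[14] = uuuwwuuu$uuvvvvwuuvuvuu
  rot[15] = uuwwuuu$uuvvvvwuuvuvuuu
  rot[16] = uwwuuu$uuvvvvwuuvuvuuuu
  rot[17] = wwuuu$uuvvvvwuuvuvuuuuu
  rot[18] = wuuu$uuvvvvwuuvuvuuuuuw
  rot[19] = uuu$uuvvvvwuuvuvuuuuuww
  rot[20] = uu$uuvvvvwuuvuvuuuuuwwu
  rot[21] = u$uuvvvvwuuvuvuuuuuwwuu
  rot[22] = $uuvvvvwuuvuvuuuuuwwuuu
Sorted (with $ < everything):
  sorted[0] = $uuvvvvwuuvuvuuuuuwwuuu  (last char: 'u')
  sorted[1] = u$uuvvvvwuuvuvuuuuuwwuu  (last char: 'u')
  sorted[2] = uu$uuvvvvwuuvuvuuuuuwwu  (last char: 'u')
  sorted[3] = uuu$uuvvvvwuuvuvuuuuuww  (last char: 'w')
  sorted[4] = uuuuuwwuuu$uuvvvvwuuvuv  (last char: 'v')
  sorted[5] = uuuuwwuuu$uuvvvvwuuvuvu  (last char: 'u')
  sorted[6] = uuuwwuuu$uuvvvvwuuvuvuu  (last char: 'u')
  sorted[7] = uuvuvuuuuuwwuuu$uuvvvvw  (last char: 'w')
  sorted[8] = uuvvvvwuuvuvuuuuuwwuuu$  (last char: '$')
  sorted[9] = uuwwuuu$uuvvvvwuuvuvuuu  (last char: 'u')
  sorted[10] = uvuuuuuwwuuu$uuvvvvwuuv  (last char: 'v')
  sorted[11] = uvuvuuuuuwwuuu$uuvvvvwu  (last char: 'u')
  sorted[12] = uvvvvwuuvuvuuuuuwwuuu$u  (last char: 'u')
  sorted[13] = uwwuuu$uuvvvvwuuvuvuuuu  (last char: 'u')
  sorted[14] = vuuuuuwwuuu$uuvvvvwuuvu  (last char: 'u')
  sorted[15] = vuvuuuuuwwuuu$uuvvvvwuu  (last char: 'u')
  sorted[16] = vvvvwuuvuvuuuuuwwuuu$uu  (last char: 'u')
  sorted[17] = vvvwuuvuvuuuuuwwuuu$uuv  (last char: 'v')
  sorted[18] = vvwuuvuvuuuuuwwuuu$uuvv  (last char: 'v')
  sorted[19] = vwuuvuvuuuuuwwuuu$uuvvv  (last char: 'v')
  sorted[20] = wuuu$uuvvvvwuuvuvuuuuuw  (last char: 'w')
  sorted[21] = wuuvuvuuuuuwwuuu$uuvvvv  (last char: 'v')
  sorted[22] = wwuuu$uuvvvvwuuvuvuuuuu  (last char: 'u')
Last column: uuuwvuuw$uvuuuuuuvvvwvu
Original string S is at sorted index 8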